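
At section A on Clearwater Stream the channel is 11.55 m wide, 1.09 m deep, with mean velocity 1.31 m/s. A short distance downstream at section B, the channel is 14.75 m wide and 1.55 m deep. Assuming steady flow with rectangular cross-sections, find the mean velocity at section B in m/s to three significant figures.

Q = A₁V₁ = (11.55×1.09) × 1.31 = 16.49 m³/s
A₂ = 14.75 × 1.55 = 22.86 m²
V₂ = Q/A₂ = 16.49/22.86 = 0.7214 m/s

0.721 m/s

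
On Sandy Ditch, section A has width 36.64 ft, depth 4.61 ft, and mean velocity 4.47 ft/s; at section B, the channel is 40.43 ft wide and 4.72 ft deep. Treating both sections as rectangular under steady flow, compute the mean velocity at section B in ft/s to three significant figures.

Q = A₁V₁ = (36.64×4.61) × 4.47 = 755.0 ft³/s
A₂ = 40.43 × 4.72 = 190.8 ft²
V₂ = Q/A₂ = 755.0/190.8 = 3.957 ft/s

3.96 ft/s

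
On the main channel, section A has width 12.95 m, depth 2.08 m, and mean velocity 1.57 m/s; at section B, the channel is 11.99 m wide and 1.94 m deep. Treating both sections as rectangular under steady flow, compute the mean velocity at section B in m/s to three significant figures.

Q = A₁V₁ = (12.95×2.08) × 1.57 = 42.29 m³/s
A₂ = 11.99 × 1.94 = 23.26 m²
V₂ = Q/A₂ = 42.29/23.26 = 1.818 m/s

1.82 m/s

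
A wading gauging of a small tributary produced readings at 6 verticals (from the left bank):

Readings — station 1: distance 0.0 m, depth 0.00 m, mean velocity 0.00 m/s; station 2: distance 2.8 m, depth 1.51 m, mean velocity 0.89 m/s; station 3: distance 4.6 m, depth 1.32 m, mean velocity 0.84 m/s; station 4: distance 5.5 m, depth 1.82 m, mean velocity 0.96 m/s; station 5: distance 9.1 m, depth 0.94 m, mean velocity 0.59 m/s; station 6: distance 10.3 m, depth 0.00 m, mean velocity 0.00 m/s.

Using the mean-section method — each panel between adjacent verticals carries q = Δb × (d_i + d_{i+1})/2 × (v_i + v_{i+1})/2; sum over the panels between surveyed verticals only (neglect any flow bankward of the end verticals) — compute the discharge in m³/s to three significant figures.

8.43 m³/s

Panel 1-2: Δb = 2.8 m, d̄ = (0.00+1.51)/2 = 0.755, v̄ = (0.00+0.89)/2 = 0.445 → q = 2.8×0.755×0.445 = 0.9407 m³/s
Panel 2-3: Δb = 1.8 m, d̄ = (1.51+1.32)/2 = 1.415, v̄ = (0.89+0.84)/2 = 0.865 → q = 1.8×1.415×0.865 = 2.203 m³/s
Panel 3-4: Δb = 0.9 m, d̄ = (1.32+1.82)/2 = 1.57, v̄ = (0.84+0.96)/2 = 0.9 → q = 0.9×1.57×0.9 = 1.272 m³/s
Panel 4-5: Δb = 3.6 m, d̄ = (1.82+0.94)/2 = 1.38, v̄ = (0.96+0.59)/2 = 0.775 → q = 3.6×1.38×0.775 = 3.850 m³/s
Panel 5-6: Δb = 1.2 m, d̄ = (0.94+0.00)/2 = 0.47, v̄ = (0.59+0.00)/2 = 0.295 → q = 1.2×0.47×0.295 = 0.1664 m³/s
Q = Σ q = 8.432 m³/s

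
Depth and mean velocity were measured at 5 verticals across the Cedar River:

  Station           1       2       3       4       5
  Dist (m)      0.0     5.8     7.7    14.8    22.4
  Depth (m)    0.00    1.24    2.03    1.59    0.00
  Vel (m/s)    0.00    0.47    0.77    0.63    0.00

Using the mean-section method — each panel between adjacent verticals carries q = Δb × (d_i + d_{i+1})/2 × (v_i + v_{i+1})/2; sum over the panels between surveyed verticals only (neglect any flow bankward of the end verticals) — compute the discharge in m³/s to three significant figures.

13.7 m³/s

Panel 1-2: Δb = 5.8 m, d̄ = (0.00+1.24)/2 = 0.62, v̄ = (0.00+0.47)/2 = 0.235 → q = 5.8×0.62×0.235 = 0.8451 m³/s
Panel 2-3: Δb = 1.9 m, d̄ = (1.24+2.03)/2 = 1.635, v̄ = (0.47+0.77)/2 = 0.62 → q = 1.9×1.635×0.62 = 1.926 m³/s
Panel 3-4: Δb = 7.1 m, d̄ = (2.03+1.59)/2 = 1.81, v̄ = (0.77+0.63)/2 = 0.7 → q = 7.1×1.81×0.7 = 8.996 m³/s
Panel 4-5: Δb = 7.6 m, d̄ = (1.59+0.00)/2 = 0.795, v̄ = (0.63+0.00)/2 = 0.315 → q = 7.6×0.795×0.315 = 1.903 m³/s
Q = Σ q = 13.67 m³/s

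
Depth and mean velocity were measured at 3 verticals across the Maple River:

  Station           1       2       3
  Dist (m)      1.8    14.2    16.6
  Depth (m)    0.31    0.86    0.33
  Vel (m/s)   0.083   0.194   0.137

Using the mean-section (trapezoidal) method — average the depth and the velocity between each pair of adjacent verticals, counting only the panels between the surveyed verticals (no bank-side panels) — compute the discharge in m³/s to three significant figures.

Panel 1-2: Δb = 12.4 m, d̄ = (0.31+0.86)/2 = 0.585, v̄ = (0.083+0.194)/2 = 0.1385 → q = 12.4×0.585×0.1385 = 1.005 m³/s
Panel 2-3: Δb = 2.4 m, d̄ = (0.86+0.33)/2 = 0.595, v̄ = (0.194+0.137)/2 = 0.1655 → q = 2.4×0.595×0.1655 = 0.2363 m³/s
Q = Σ q = 1.241 m³/s

1.24 m³/s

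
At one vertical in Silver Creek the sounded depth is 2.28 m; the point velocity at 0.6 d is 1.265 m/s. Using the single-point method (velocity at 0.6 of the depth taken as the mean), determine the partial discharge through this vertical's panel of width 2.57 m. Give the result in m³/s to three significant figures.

7.41 m³/s

v̄ = v₀.₆ = 1.265 m/s
q = v̄ × d × w = 1.265 × 2.28 × 2.57 = 7.412 m³/s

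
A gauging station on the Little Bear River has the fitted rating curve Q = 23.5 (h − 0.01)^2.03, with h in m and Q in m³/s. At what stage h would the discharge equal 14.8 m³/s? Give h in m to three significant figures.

0.806 m

h − h₀ = (Q/C)^(1/b) = (14.8/23.5)^(1/2.03) = 0.7963 m
h = 0.01 + 0.7963 = 0.8063 m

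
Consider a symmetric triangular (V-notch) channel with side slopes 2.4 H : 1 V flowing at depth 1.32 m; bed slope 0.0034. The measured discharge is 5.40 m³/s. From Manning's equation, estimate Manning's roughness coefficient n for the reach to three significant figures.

0.0325

A = z·y² = 2.4×1.32² = 4.182 m²
P = 2y√(1+z²) = 2×1.32×√(1+2.4²) = 6.864 m
R = A/P = 4.182/6.864 = 0.6092 m
n = (1/Q)·A·R^(2/3)·S^(1/2) = (1/5.40) × 4.182 × 0.7187 × 0.05831 = 0.03245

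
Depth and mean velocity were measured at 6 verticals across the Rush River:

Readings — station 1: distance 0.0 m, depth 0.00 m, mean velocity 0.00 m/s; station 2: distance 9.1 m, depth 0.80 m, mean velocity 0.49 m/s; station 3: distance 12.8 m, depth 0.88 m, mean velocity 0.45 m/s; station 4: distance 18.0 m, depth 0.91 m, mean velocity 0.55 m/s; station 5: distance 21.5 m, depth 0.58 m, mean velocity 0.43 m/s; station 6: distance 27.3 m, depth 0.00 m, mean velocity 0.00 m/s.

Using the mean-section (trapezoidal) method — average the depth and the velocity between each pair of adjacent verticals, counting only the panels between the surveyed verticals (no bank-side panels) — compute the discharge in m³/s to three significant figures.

6.32 m³/s

Panel 1-2: Δb = 9.1 m, d̄ = (0.00+0.80)/2 = 0.4, v̄ = (0.00+0.49)/2 = 0.245 → q = 9.1×0.4×0.245 = 0.8918 m³/s
Panel 2-3: Δb = 3.7 m, d̄ = (0.80+0.88)/2 = 0.84, v̄ = (0.49+0.45)/2 = 0.47 → q = 3.7×0.84×0.47 = 1.461 m³/s
Panel 3-4: Δb = 5.2 m, d̄ = (0.88+0.91)/2 = 0.895, v̄ = (0.45+0.55)/2 = 0.5 → q = 5.2×0.895×0.5 = 2.327 m³/s
Panel 4-5: Δb = 3.5 m, d̄ = (0.91+0.58)/2 = 0.745, v̄ = (0.55+0.43)/2 = 0.49 → q = 3.5×0.745×0.49 = 1.278 m³/s
Panel 5-6: Δb = 5.8 m, d̄ = (0.58+0.00)/2 = 0.29, v̄ = (0.43+0.00)/2 = 0.215 → q = 5.8×0.29×0.215 = 0.3616 m³/s
Q = Σ q = 6.319 m³/s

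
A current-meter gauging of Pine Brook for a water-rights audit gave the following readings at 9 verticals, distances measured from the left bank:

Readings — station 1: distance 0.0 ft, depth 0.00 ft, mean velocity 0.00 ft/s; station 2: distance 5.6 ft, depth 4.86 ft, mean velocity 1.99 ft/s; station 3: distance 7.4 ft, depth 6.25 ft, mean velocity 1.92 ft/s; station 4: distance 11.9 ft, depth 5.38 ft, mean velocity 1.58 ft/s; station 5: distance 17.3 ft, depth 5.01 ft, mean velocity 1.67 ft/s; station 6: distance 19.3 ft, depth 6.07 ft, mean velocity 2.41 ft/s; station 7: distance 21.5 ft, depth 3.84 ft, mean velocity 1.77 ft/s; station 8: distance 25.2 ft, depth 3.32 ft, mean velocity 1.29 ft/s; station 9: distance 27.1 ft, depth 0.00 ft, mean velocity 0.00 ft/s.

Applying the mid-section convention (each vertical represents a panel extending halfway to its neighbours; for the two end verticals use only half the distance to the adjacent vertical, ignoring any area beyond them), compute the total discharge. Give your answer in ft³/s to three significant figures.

w_2 = (7.4 − 0.0)/2 = 3.7 ft; q_2 = 1.99 × 4.86 × 3.7 = 35.78 ft³/s
w_3 = (11.9 − 5.6)/2 = 3.15 ft; q_3 = 1.92 × 6.25 × 3.15 = 37.80 ft³/s
w_4 = (17.3 − 7.4)/2 = 4.95 ft; q_4 = 1.58 × 5.38 × 4.95 = 42.08 ft³/s
w_5 = (19.3 − 11.9)/2 = 3.7 ft; q_5 = 1.67 × 5.01 × 3.7 = 30.96 ft³/s
w_6 = (21.5 − 17.3)/2 = 2.1 ft; q_6 = 2.41 × 6.07 × 2.1 = 30.72 ft³/s
w_7 = (25.2 − 19.3)/2 = 2.95 ft; q_7 = 1.77 × 3.84 × 2.95 = 20.05 ft³/s
w_8 = (27.1 − 21.5)/2 = 2.8 ft; q_8 = 1.29 × 3.32 × 2.8 = 11.99 ft³/s
Stations 1, 9 contribute zero (depth or velocity is 0).
Q = Σ qᵢ = 209.4 ft³/s

209 ft³/s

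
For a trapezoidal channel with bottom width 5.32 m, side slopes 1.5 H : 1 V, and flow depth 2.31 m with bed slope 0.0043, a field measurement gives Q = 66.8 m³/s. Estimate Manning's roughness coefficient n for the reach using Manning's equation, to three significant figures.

A = (b + z·y)·y = (5.32 + 1.5×2.31)×2.31 = 20.29 m²
P = b + 2y√(1+z²) = 5.32 + 2×2.31×√(1+1.5²) = 13.65 m
R = A/P = 20.29/13.65 = 1.487 m
n = (1/Q)·A·R^(2/3)·S^(1/2) = (1/66.8) × 20.29 × 1.303 × 0.06557 = 0.02595

0.0260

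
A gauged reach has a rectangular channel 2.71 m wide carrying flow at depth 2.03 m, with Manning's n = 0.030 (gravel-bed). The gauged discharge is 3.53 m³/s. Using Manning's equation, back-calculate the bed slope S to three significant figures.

A = b·y = 2.71 × 2.03 = 5.501 m²
P = b + 2y = 2.71 + 2×2.03 = 6.770 m
R = A/P = 5.501/6.770 = 0.8126 m
S = (Q·n / (1·A·R^(2/3)))² = (3.53×0.030 / (1×5.501×0.8708))² = 0.0004887

0.000489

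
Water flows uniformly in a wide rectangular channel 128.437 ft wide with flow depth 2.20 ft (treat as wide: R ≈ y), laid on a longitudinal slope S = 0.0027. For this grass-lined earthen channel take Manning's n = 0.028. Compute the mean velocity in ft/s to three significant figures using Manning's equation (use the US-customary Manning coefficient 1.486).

A = b·y = 128.437 × 2.20 = 282.6 ft²
Wide channel: R ≈ y = 2.20 ft
Q = (1.486/n)·A·R^(2/3)·S^(1/2) = (1.486/0.028) × 282.6 × 2.200^(2/3) × 0.0027^(1/2) = 1318 ft³/s
V = Q/A = 1318/282.6 = 4.665 ft/s

4.66 ft/s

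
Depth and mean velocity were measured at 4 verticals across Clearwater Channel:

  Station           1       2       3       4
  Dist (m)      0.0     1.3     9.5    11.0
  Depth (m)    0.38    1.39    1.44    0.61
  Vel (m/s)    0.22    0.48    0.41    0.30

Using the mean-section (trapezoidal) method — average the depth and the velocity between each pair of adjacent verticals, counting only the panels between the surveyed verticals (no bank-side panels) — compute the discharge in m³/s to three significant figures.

Panel 1-2: Δb = 1.3 m, d̄ = (0.38+1.39)/2 = 0.885, v̄ = (0.22+0.48)/2 = 0.35 → q = 1.3×0.885×0.35 = 0.4027 m³/s
Panel 2-3: Δb = 8.2 m, d̄ = (1.39+1.44)/2 = 1.415, v̄ = (0.48+0.41)/2 = 0.445 → q = 8.2×1.415×0.445 = 5.163 m³/s
Panel 3-4: Δb = 1.5 m, d̄ = (1.44+0.61)/2 = 1.025, v̄ = (0.41+0.30)/2 = 0.355 → q = 1.5×1.025×0.355 = 0.5458 m³/s
Q = Σ q = 6.112 m³/s

6.11 m³/s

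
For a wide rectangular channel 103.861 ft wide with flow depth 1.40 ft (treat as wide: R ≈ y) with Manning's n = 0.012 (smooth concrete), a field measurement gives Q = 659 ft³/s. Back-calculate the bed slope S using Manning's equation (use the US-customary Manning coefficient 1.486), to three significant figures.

0.000855

A = b·y = 103.861 × 1.40 = 145.4 ft²
Wide channel: R ≈ y = 1.40 ft
S = (Q·n / (1.486·A·R^(2/3)))² = (659×0.012 / (1.486×145.4×1.251))² = 0.0008553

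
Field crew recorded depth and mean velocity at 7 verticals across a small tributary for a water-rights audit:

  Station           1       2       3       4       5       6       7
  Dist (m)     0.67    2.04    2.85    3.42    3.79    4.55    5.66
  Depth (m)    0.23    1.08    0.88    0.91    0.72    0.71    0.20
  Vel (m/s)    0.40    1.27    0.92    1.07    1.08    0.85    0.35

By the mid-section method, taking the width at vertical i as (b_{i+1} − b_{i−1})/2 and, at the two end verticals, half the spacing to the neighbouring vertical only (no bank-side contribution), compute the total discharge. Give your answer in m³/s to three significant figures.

w_1 = (2.04 − 0.67)/2 = 0.685 m; q_1 = 0.40 × 0.23 × 0.685 = 0.06302 m³/s
w_2 = (2.85 − 0.67)/2 = 1.09 m; q_2 = 1.27 × 1.08 × 1.09 = 1.495 m³/s
w_3 = (3.42 − 2.04)/2 = 0.69 m; q_3 = 0.92 × 0.88 × 0.69 = 0.5586 m³/s
w_4 = (3.79 − 2.85)/2 = 0.47 m; q_4 = 1.07 × 0.91 × 0.47 = 0.4576 m³/s
w_5 = (4.55 − 3.42)/2 = 0.565 m; q_5 = 1.08 × 0.72 × 0.565 = 0.4393 m³/s
w_6 = (5.66 − 3.79)/2 = 0.935 m; q_6 = 0.85 × 0.71 × 0.935 = 0.5643 m³/s
w_7 = (5.66 − 4.55)/2 = 0.555 m; q_7 = 0.35 × 0.20 × 0.555 = 0.03885 m³/s
Q = Σ qᵢ = 3.617 m³/s

3.62 m³/s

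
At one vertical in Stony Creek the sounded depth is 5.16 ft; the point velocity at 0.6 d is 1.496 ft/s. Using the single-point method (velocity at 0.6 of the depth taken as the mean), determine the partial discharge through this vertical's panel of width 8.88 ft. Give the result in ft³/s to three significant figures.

68.5 ft³/s

v̄ = v₀.₆ = 1.496 ft/s
q = v̄ × d × w = 1.496 × 5.16 × 8.88 = 68.55 ft³/s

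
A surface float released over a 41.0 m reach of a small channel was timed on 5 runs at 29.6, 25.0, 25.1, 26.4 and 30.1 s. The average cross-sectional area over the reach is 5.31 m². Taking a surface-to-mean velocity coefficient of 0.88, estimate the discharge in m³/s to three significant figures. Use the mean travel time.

7.03 m³/s

t̄ = (29.6 + 25.0 + 25.1 + 26.4 + 30.1) / 5 = 27.24 s
v_surface = L / t̄ = 41.0 / 27.24 = 1.505 m/s
v_mean = 0.88 × 1.505 = 1.325 m/s
Q = A × v_mean = 5.31 × 1.325 = 7.033 m³/s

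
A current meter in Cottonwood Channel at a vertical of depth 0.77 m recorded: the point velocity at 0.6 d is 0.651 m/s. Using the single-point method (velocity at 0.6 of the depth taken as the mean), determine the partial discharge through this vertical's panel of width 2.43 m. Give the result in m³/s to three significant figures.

1.22 m³/s

v̄ = v₀.₆ = 0.651 m/s
q = v̄ × d × w = 0.6510 × 0.77 × 2.43 = 1.218 m³/s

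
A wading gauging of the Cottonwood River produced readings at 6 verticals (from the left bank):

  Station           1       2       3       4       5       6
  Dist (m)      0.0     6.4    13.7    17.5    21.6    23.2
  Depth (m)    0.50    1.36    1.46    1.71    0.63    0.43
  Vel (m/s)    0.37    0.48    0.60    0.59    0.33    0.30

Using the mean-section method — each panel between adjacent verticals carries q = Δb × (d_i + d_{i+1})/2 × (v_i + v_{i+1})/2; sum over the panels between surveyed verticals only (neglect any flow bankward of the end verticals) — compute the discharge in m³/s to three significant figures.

14.1 m³/s

Panel 1-2: Δb = 6.4 m, d̄ = (0.50+1.36)/2 = 0.93, v̄ = (0.37+0.48)/2 = 0.425 → q = 6.4×0.93×0.425 = 2.530 m³/s
Panel 2-3: Δb = 7.3 m, d̄ = (1.36+1.46)/2 = 1.41, v̄ = (0.48+0.60)/2 = 0.54 → q = 7.3×1.41×0.54 = 5.558 m³/s
Panel 3-4: Δb = 3.8 m, d̄ = (1.46+1.71)/2 = 1.585, v̄ = (0.60+0.59)/2 = 0.595 → q = 3.8×1.585×0.595 = 3.584 m³/s
Panel 4-5: Δb = 4.1 m, d̄ = (1.71+0.63)/2 = 1.17, v̄ = (0.59+0.33)/2 = 0.46 → q = 4.1×1.17×0.46 = 2.207 m³/s
Panel 5-6: Δb = 1.6 m, d̄ = (0.63+0.43)/2 = 0.53, v̄ = (0.33+0.30)/2 = 0.315 → q = 1.6×0.53×0.315 = 0.2671 m³/s
Q = Σ q = 14.15 m³/s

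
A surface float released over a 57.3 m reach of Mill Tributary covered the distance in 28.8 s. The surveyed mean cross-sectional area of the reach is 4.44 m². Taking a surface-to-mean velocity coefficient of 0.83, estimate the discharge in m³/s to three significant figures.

7.33 m³/s

v_surface = L / t̄ = 57.3 / 28.8 = 1.990 m/s
v_mean = 0.83 × 1.990 = 1.651 m/s
Q = A × v_mean = 4.44 × 1.651 = 7.332 m³/s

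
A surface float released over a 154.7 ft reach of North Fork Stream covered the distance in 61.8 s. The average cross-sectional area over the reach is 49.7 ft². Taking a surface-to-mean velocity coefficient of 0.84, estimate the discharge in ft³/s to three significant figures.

v_surface = L / t̄ = 154.7 / 61.8 = 2.503 ft/s
v_mean = 0.84 × 2.503 = 2.103 ft/s
Q = A × v_mean = 49.7 × 2.103 = 104.5 ft³/s

105 ft³/s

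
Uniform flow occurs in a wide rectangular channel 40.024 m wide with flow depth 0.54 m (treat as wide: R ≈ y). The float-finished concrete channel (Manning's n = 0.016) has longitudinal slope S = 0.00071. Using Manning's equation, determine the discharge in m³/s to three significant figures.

A = b·y = 40.024 × 0.54 = 21.61 m²
Wide channel: R ≈ y = 0.54 m
Q = (1/n)·A·R^(2/3)·S^(1/2) = (1/0.016) × 21.61 × 0.5400^(2/3) × 0.00071^(1/2) = 23.87 m³/s

23.9 m³/s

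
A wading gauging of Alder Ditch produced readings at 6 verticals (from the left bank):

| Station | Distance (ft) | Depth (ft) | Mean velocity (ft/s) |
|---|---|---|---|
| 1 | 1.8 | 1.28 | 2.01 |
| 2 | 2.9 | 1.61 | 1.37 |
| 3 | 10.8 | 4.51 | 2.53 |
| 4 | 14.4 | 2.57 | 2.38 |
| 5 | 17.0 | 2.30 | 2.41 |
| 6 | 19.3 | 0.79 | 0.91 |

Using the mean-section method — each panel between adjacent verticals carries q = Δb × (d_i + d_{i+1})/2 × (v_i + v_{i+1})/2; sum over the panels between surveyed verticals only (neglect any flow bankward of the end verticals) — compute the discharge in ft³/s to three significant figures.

Panel 1-2: Δb = 1.1 ft, d̄ = (1.28+1.61)/2 = 1.445, v̄ = (2.01+1.37)/2 = 1.69 → q = 1.1×1.445×1.69 = 2.686 ft³/s
Panel 2-3: Δb = 7.9 ft, d̄ = (1.61+4.51)/2 = 3.06, v̄ = (1.37+2.53)/2 = 1.95 → q = 7.9×3.06×1.95 = 47.14 ft³/s
Panel 3-4: Δb = 3.6 ft, d̄ = (4.51+2.57)/2 = 3.54, v̄ = (2.53+2.38)/2 = 2.455 → q = 3.6×3.54×2.455 = 31.29 ft³/s
Panel 4-5: Δb = 2.6 ft, d̄ = (2.57+2.30)/2 = 2.435, v̄ = (2.38+2.41)/2 = 2.395 → q = 2.6×2.435×2.395 = 15.16 ft³/s
Panel 5-6: Δb = 2.3 ft, d̄ = (2.30+0.79)/2 = 1.545, v̄ = (2.41+0.91)/2 = 1.66 → q = 2.3×1.545×1.66 = 5.899 ft³/s
Q = Σ q = 102.2 ft³/s

102 ft³/s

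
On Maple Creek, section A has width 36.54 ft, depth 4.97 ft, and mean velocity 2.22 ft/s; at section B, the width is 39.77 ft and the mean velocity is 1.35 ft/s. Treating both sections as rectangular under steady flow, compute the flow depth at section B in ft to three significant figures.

7.51 ft

Q = A₁V₁ = (36.54×4.97) × 2.22 = 403.2 ft³/s
d₂ = Q/(b₂ V₂) = 403.2/(39.77×1.35) = 7.509 ft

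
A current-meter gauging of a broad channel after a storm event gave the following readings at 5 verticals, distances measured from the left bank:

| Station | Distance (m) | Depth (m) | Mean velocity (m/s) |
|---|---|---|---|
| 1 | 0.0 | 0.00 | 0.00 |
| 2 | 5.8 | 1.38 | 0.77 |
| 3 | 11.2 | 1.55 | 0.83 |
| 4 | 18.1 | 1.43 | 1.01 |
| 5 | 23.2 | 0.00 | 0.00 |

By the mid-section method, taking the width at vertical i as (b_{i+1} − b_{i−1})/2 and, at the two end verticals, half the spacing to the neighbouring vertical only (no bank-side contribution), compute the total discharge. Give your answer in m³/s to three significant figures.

22.5 m³/s

w_2 = (11.2 − 0.0)/2 = 5.6 m; q_2 = 0.77 × 1.38 × 5.6 = 5.951 m³/s
w_3 = (18.1 − 5.8)/2 = 6.15 m; q_3 = 0.83 × 1.55 × 6.15 = 7.912 m³/s
w_4 = (23.2 − 11.2)/2 = 6 m; q_4 = 1.01 × 1.43 × 6 = 8.666 m³/s
Stations 1, 5 contribute zero (depth or velocity is 0).
Q = Σ qᵢ = 22.53 m³/s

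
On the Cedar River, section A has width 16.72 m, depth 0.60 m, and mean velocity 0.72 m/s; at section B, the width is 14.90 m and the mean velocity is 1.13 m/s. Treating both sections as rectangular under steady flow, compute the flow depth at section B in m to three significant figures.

0.429 m

Q = A₁V₁ = (16.72×0.60) × 0.72 = 7.223 m³/s
d₂ = Q/(b₂ V₂) = 7.223/(14.90×1.13) = 0.4290 m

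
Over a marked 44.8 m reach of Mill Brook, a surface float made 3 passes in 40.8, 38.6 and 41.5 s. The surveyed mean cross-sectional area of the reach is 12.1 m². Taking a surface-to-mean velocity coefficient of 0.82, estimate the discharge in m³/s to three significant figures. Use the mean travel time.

t̄ = (40.8 + 38.6 + 41.5) / 3 = 40.3 s
v_surface = L / t̄ = 44.8 / 40.3 = 1.112 m/s
v_mean = 0.82 × 1.112 = 0.9116 m/s
Q = A × v_mean = 12.1 × 0.9116 = 11.03 m³/s

11.0 m³/s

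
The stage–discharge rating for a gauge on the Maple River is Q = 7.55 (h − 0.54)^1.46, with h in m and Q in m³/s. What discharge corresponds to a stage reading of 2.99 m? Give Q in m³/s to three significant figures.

27.9 m³/s

Q = 7.55 × (2.99 − 0.54)^1.46 = 7.55 × 2.45^1.46 = 27.93 m³/s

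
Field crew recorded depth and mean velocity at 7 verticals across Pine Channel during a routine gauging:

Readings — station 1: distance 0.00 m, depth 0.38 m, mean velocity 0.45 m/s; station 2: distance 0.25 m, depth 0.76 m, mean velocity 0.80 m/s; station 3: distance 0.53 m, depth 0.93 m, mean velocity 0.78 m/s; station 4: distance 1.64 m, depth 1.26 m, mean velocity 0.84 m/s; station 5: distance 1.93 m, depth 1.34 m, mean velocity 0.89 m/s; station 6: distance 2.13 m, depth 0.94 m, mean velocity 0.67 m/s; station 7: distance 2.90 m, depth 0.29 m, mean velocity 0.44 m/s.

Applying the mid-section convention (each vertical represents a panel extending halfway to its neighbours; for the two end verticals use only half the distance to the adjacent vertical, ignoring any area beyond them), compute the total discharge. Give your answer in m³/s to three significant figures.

2.07 m³/s

w_1 = (0.25 − 0.00)/2 = 0.125 m; q_1 = 0.45 × 0.38 × 0.125 = 0.02138 m³/s
w_2 = (0.53 − 0.00)/2 = 0.265 m; q_2 = 0.80 × 0.76 × 0.265 = 0.1611 m³/s
w_3 = (1.64 − 0.25)/2 = 0.695 m; q_3 = 0.78 × 0.93 × 0.695 = 0.5042 m³/s
w_4 = (1.93 − 0.53)/2 = 0.7 m; q_4 = 0.84 × 1.26 × 0.7 = 0.7409 m³/s
w_5 = (2.13 − 1.64)/2 = 0.245 m; q_5 = 0.89 × 1.34 × 0.245 = 0.2922 m³/s
w_6 = (2.90 − 1.93)/2 = 0.485 m; q_6 = 0.67 × 0.94 × 0.485 = 0.3055 m³/s
w_7 = (2.90 − 2.13)/2 = 0.385 m; q_7 = 0.44 × 0.29 × 0.385 = 0.04913 m³/s
Q = Σ qᵢ = 2.074 m³/s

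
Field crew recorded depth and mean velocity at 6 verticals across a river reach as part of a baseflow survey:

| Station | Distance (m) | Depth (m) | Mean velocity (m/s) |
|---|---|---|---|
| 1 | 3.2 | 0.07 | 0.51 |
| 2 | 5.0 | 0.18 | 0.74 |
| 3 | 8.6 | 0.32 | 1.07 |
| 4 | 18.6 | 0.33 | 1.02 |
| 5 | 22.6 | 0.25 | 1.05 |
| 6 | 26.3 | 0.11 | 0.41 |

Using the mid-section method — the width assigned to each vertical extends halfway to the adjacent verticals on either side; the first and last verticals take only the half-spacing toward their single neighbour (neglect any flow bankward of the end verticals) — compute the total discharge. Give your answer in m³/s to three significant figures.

6.17 m³/s

w_1 = (5.0 − 3.2)/2 = 0.9 m; q_1 = 0.51 × 0.07 × 0.9 = 0.03213 m³/s
w_2 = (8.6 − 3.2)/2 = 2.7 m; q_2 = 0.74 × 0.18 × 2.7 = 0.3596 m³/s
w_3 = (18.6 − 5.0)/2 = 6.8 m; q_3 = 1.07 × 0.32 × 6.8 = 2.328 m³/s
w_4 = (22.6 − 8.6)/2 = 7 m; q_4 = 1.02 × 0.33 × 7 = 2.356 m³/s
w_5 = (26.3 − 18.6)/2 = 3.85 m; q_5 = 1.05 × 0.25 × 3.85 = 1.011 m³/s
w_6 = (26.3 − 22.6)/2 = 1.85 m; q_6 = 0.41 × 0.11 × 1.85 = 0.08344 m³/s
Q = Σ qᵢ = 6.170 m³/s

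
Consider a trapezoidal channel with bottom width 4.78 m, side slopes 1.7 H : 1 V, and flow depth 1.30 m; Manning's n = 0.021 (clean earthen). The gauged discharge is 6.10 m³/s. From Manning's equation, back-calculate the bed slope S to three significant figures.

0.000223

A = (b + z·y)·y = (4.78 + 1.7×1.30)×1.30 = 9.087 m²
P = b + 2y√(1+z²) = 4.78 + 2×1.30×√(1+1.7²) = 9.908 m
R = A/P = 9.087/9.908 = 0.9171 m
S = (Q·n / (1·A·R^(2/3)))² = (6.10×0.021 / (1×9.087×0.9440))² = 0.0002230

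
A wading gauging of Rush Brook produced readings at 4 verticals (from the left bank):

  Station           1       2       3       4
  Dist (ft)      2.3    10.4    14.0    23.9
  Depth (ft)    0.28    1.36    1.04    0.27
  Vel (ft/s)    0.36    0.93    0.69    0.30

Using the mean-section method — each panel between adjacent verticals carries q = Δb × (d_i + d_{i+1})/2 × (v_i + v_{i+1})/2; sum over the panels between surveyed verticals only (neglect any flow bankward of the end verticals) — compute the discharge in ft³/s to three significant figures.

Panel 1-2: Δb = 8.1 ft, d̄ = (0.28+1.36)/2 = 0.82, v̄ = (0.36+0.93)/2 = 0.645 → q = 8.1×0.82×0.645 = 4.284 ft³/s
Panel 2-3: Δb = 3.6 ft, d̄ = (1.36+1.04)/2 = 1.2, v̄ = (0.93+0.69)/2 = 0.81 → q = 3.6×1.2×0.81 = 3.499 ft³/s
Panel 3-4: Δb = 9.9 ft, d̄ = (1.04+0.27)/2 = 0.655, v̄ = (0.69+0.30)/2 = 0.495 → q = 9.9×0.655×0.495 = 3.210 ft³/s
Q = Σ q = 10.99 ft³/s

11.0 ft³/s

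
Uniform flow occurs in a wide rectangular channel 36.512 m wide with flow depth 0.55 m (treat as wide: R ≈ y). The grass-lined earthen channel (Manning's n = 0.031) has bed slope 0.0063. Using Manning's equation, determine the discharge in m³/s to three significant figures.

34.5 m³/s

A = b·y = 36.512 × 0.55 = 20.08 m²
Wide channel: R ≈ y = 0.55 m
Q = (1/n)·A·R^(2/3)·S^(1/2) = (1/0.031) × 20.08 × 0.5500^(2/3) × 0.0063^(1/2) = 34.52 m³/s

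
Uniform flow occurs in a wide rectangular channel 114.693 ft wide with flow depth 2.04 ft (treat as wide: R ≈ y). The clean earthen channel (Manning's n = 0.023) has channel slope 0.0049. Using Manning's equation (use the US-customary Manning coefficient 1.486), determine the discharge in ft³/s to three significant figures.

1700 ft³/s

A = b·y = 114.693 × 2.04 = 234.0 ft²
Wide channel: R ≈ y = 2.04 ft
Q = (1.486/n)·A·R^(2/3)·S^(1/2) = (1.486/0.023) × 234.0 × 2.040^(2/3) × 0.0049^(1/2) = 1702 ft³/s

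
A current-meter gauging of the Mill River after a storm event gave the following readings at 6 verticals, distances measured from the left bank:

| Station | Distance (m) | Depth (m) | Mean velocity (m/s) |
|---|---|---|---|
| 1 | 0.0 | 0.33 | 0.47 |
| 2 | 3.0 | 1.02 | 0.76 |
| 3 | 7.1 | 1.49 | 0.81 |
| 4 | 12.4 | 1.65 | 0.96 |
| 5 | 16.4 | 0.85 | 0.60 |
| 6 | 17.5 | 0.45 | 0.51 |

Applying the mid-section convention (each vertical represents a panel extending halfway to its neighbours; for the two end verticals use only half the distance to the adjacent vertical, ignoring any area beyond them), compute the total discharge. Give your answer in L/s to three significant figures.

17400 L/s

w_1 = (3.0 − 0.0)/2 = 1.5 m; q_1 = 0.47 × 0.33 × 1.5 = 0.2327 m³/s
w_2 = (7.1 − 0.0)/2 = 3.55 m; q_2 = 0.76 × 1.02 × 3.55 = 2.752 m³/s
w_3 = (12.4 − 3.0)/2 = 4.7 m; q_3 = 0.81 × 1.49 × 4.7 = 5.672 m³/s
w_4 = (16.4 − 7.1)/2 = 4.65 m; q_4 = 0.96 × 1.65 × 4.65 = 7.366 m³/s
w_5 = (17.5 − 12.4)/2 = 2.55 m; q_5 = 0.60 × 0.85 × 2.55 = 1.301 m³/s
w_6 = (17.5 − 16.4)/2 = 0.55 m; q_6 = 0.51 × 0.45 × 0.55 = 0.1262 m³/s
Q = Σ qᵢ = 17.45 m³/s
= 17.45 × 1000 = 17450 L/s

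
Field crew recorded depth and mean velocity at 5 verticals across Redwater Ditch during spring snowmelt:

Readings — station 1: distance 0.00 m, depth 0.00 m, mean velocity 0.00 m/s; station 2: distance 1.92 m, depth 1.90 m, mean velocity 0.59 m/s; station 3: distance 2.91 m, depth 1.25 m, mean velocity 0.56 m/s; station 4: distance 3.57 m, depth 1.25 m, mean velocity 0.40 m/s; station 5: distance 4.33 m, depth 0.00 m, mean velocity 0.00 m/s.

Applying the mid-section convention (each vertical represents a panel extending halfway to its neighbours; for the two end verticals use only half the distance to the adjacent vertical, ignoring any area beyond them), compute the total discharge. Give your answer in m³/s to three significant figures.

w_2 = (2.91 − 0.00)/2 = 1.455 m; q_2 = 0.59 × 1.90 × 1.455 = 1.631 m³/s
w_3 = (3.57 − 1.92)/2 = 0.825 m; q_3 = 0.56 × 1.25 × 0.825 = 0.5775 m³/s
w_4 = (4.33 − 2.91)/2 = 0.71 m; q_4 = 0.40 × 1.25 × 0.71 = 0.3550 m³/s
Stations 1, 5 contribute zero (depth or velocity is 0).
Q = Σ qᵢ = 2.564 m³/s

2.56 m³/s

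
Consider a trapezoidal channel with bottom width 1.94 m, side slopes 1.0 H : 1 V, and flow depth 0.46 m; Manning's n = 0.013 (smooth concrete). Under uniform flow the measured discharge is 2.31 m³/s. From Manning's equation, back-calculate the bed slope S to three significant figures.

A = (b + z·y)·y = (1.94 + 1.0×0.46)×0.46 = 1.104 m²
P = b + 2y√(1+z²) = 1.94 + 2×0.46×√(1+1.0²) = 3.241 m
R = A/P = 1.104/3.241 = 0.3406 m
S = (Q·n / (1·A·R^(2/3)))² = (2.31×0.013 / (1×1.104×0.4877))² = 0.003110

0.00311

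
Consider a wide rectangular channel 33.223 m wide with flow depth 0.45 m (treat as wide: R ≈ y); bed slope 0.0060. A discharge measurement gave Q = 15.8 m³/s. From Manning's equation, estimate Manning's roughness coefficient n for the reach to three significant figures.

A = b·y = 33.223 × 0.45 = 14.95 m²
Wide channel: R ≈ y = 0.45 m
n = (1/Q)·A·R^(2/3)·S^(1/2) = (1/15.8) × 14.95 × 0.5872 × 0.07746 = 0.04304

0.0430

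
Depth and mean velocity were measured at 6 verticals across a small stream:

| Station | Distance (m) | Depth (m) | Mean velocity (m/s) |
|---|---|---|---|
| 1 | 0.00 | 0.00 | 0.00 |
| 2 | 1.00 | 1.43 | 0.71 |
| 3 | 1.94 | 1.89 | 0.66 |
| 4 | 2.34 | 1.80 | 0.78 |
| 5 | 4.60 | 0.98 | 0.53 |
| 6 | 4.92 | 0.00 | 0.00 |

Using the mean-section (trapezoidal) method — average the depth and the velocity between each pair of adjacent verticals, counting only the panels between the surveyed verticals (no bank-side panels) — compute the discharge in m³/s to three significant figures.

Panel 1-2: Δb = 1 m, d̄ = (0.00+1.43)/2 = 0.715, v̄ = (0.00+0.71)/2 = 0.355 → q = 1×0.715×0.355 = 0.2538 m³/s
Panel 2-3: Δb = 0.94 m, d̄ = (1.43+1.89)/2 = 1.66, v̄ = (0.71+0.66)/2 = 0.685 → q = 0.94×1.66×0.685 = 1.069 m³/s
Panel 3-4: Δb = 0.4 m, d̄ = (1.89+1.80)/2 = 1.845, v̄ = (0.66+0.78)/2 = 0.72 → q = 0.4×1.845×0.72 = 0.5314 m³/s
Panel 4-5: Δb = 2.26 m, d̄ = (1.80+0.98)/2 = 1.39, v̄ = (0.78+0.53)/2 = 0.655 → q = 2.26×1.39×0.655 = 2.058 m³/s
Panel 5-6: Δb = 0.32 m, d̄ = (0.98+0.00)/2 = 0.49, v̄ = (0.53+0.00)/2 = 0.265 → q = 0.32×0.49×0.265 = 0.04155 m³/s
Q = Σ q = 3.953 m³/s

3.95 m³/s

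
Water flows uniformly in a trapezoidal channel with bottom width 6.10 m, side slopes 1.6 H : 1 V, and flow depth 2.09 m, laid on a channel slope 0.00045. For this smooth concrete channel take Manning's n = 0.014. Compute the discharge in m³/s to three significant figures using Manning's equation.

37.6 m³/s

A = (b + z·y)·y = (6.10 + 1.6×2.09)×2.09 = 19.74 m²
P = b + 2y√(1+z²) = 6.10 + 2×2.09×√(1+1.6²) = 13.99 m
R = A/P = 19.74/13.99 = 1.411 m
Q = (1/n)·A·R^(2/3)·S^(1/2) = (1/0.014) × 19.74 × 1.411^(2/3) × 0.00045^(1/2) = 37.63 m³/s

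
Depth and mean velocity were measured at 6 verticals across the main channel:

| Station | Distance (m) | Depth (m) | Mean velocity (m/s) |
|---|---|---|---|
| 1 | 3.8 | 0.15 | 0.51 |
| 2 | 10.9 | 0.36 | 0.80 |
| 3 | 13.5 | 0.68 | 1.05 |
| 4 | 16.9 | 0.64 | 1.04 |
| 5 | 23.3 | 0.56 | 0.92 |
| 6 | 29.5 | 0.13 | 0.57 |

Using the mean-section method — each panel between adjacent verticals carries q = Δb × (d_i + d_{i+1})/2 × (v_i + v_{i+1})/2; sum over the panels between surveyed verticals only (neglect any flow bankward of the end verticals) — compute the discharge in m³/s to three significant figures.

10.1 m³/s

Panel 1-2: Δb = 7.1 m, d̄ = (0.15+0.36)/2 = 0.255, v̄ = (0.51+0.80)/2 = 0.655 → q = 7.1×0.255×0.655 = 1.186 m³/s
Panel 2-3: Δb = 2.6 m, d̄ = (0.36+0.68)/2 = 0.52, v̄ = (0.80+1.05)/2 = 0.925 → q = 2.6×0.52×0.925 = 1.251 m³/s
Panel 3-4: Δb = 3.4 m, d̄ = (0.68+0.64)/2 = 0.66, v̄ = (1.05+1.04)/2 = 1.045 → q = 3.4×0.66×1.045 = 2.345 m³/s
Panel 4-5: Δb = 6.4 m, d̄ = (0.64+0.56)/2 = 0.6, v̄ = (1.04+0.92)/2 = 0.98 → q = 6.4×0.6×0.98 = 3.763 m³/s
Panel 5-6: Δb = 6.2 m, d̄ = (0.56+0.13)/2 = 0.345, v̄ = (0.92+0.57)/2 = 0.745 → q = 6.2×0.345×0.745 = 1.594 m³/s
Q = Σ q = 10.14 m³/s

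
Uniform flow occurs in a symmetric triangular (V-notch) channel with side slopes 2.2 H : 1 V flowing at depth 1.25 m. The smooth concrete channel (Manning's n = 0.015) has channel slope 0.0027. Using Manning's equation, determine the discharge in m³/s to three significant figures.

A = z·y² = 2.2×1.25² = 3.438 m²
P = 2y√(1+z²) = 2×1.25×√(1+2.2²) = 6.042 m
R = A/P = 3.438/6.042 = 0.5690 m
Q = (1/n)·A·R^(2/3)·S^(1/2) = (1/0.015) × 3.438 × 0.5690^(2/3) × 0.0027^(1/2) = 8.176 m³/s

8.18 m³/s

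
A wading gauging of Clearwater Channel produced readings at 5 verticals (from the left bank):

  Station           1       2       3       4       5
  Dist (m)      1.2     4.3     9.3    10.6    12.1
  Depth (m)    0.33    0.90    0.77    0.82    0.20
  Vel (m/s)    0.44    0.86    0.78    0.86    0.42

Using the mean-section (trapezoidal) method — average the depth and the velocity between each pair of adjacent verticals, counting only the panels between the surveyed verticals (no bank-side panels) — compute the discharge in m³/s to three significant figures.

Panel 1-2: Δb = 3.1 m, d̄ = (0.33+0.90)/2 = 0.615, v̄ = (0.44+0.86)/2 = 0.65 → q = 3.1×0.615×0.65 = 1.239 m³/s
Panel 2-3: Δb = 5 m, d̄ = (0.90+0.77)/2 = 0.835, v̄ = (0.86+0.78)/2 = 0.82 → q = 5×0.835×0.82 = 3.424 m³/s
Panel 3-4: Δb = 1.3 m, d̄ = (0.77+0.82)/2 = 0.795, v̄ = (0.78+0.86)/2 = 0.82 → q = 1.3×0.795×0.82 = 0.8475 m³/s
Panel 4-5: Δb = 1.5 m, d̄ = (0.82+0.20)/2 = 0.51, v̄ = (0.86+0.42)/2 = 0.64 → q = 1.5×0.51×0.64 = 0.4896 m³/s
Q = Σ q = 6.000 m³/s

6.00 m³/s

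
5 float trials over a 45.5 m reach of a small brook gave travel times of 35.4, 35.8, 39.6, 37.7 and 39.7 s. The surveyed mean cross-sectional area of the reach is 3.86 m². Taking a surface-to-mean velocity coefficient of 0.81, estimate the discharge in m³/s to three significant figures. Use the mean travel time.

3.78 m³/s

t̄ = (35.4 + 35.8 + 39.6 + 37.7 + 39.7) / 5 = 37.64 s
v_surface = L / t̄ = 45.5 / 37.64 = 1.209 m/s
v_mean = 0.81 × 1.209 = 0.9791 m/s
Q = A × v_mean = 3.86 × 0.9791 = 3.779 m³/s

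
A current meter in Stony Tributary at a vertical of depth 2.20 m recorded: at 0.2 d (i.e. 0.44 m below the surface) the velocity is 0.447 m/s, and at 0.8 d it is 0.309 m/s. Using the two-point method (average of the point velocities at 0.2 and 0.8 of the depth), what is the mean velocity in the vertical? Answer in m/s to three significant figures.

v̄ = (0.447 + 0.309) / 2 = 0.3780 m/s

0.378 m/s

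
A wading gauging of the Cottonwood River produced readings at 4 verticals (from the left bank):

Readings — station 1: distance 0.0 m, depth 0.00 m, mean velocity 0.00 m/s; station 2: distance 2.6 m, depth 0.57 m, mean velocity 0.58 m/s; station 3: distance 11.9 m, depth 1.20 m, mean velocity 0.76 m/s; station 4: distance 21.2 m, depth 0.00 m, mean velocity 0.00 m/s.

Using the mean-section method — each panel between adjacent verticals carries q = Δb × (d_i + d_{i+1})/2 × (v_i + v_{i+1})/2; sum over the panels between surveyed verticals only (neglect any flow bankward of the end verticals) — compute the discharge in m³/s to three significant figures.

Panel 1-2: Δb = 2.6 m, d̄ = (0.00+0.57)/2 = 0.285, v̄ = (0.00+0.58)/2 = 0.29 → q = 2.6×0.285×0.29 = 0.2149 m³/s
Panel 2-3: Δb = 9.3 m, d̄ = (0.57+1.20)/2 = 0.885, v̄ = (0.58+0.76)/2 = 0.67 → q = 9.3×0.885×0.67 = 5.514 m³/s
Panel 3-4: Δb = 9.3 m, d̄ = (1.20+0.00)/2 = 0.6, v̄ = (0.76+0.00)/2 = 0.38 → q = 9.3×0.6×0.38 = 2.120 m³/s
Q = Σ q = 7.850 m³/s

7.85 m³/s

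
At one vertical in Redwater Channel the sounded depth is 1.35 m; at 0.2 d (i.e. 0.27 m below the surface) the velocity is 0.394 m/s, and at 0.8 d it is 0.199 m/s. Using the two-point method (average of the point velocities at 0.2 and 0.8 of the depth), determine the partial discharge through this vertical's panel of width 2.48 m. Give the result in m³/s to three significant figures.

0.993 m³/s

v̄ = (0.394 + 0.199) / 2 = 0.2965 m/s
q = v̄ × d × w = 0.2965 × 1.35 × 2.48 = 0.9927 m³/s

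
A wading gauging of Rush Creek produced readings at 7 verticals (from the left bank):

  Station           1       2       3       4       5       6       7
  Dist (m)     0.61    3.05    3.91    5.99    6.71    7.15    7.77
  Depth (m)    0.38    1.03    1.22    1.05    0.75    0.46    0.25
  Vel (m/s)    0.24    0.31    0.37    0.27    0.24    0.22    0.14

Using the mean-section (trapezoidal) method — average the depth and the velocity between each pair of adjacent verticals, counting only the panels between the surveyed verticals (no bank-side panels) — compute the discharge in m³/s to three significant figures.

Panel 1-2: Δb = 2.44 m, d̄ = (0.38+1.03)/2 = 0.705, v̄ = (0.24+0.31)/2 = 0.275 → q = 2.44×0.705×0.275 = 0.4731 m³/s
Panel 2-3: Δb = 0.86 m, d̄ = (1.03+1.22)/2 = 1.125, v̄ = (0.31+0.37)/2 = 0.34 → q = 0.86×1.125×0.34 = 0.3290 m³/s
Panel 3-4: Δb = 2.08 m, d̄ = (1.22+1.05)/2 = 1.135, v̄ = (0.37+0.27)/2 = 0.32 → q = 2.08×1.135×0.32 = 0.7555 m³/s
Panel 4-5: Δb = 0.72 m, d̄ = (1.05+0.75)/2 = 0.9, v̄ = (0.27+0.24)/2 = 0.255 → q = 0.72×0.9×0.255 = 0.1652 m³/s
Panel 5-6: Δb = 0.44 m, d̄ = (0.75+0.46)/2 = 0.605, v̄ = (0.24+0.22)/2 = 0.23 → q = 0.44×0.605×0.23 = 0.06123 m³/s
Panel 6-7: Δb = 0.62 m, d̄ = (0.46+0.25)/2 = 0.355, v̄ = (0.22+0.14)/2 = 0.18 → q = 0.62×0.355×0.18 = 0.03962 m³/s
Q = Σ q = 1.824 m³/s

1.82 m³/s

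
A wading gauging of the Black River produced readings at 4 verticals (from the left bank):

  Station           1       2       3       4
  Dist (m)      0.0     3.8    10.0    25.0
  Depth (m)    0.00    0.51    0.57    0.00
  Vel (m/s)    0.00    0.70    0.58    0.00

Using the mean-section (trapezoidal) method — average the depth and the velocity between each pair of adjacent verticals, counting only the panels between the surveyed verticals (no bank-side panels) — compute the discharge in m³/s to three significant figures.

Panel 1-2: Δb = 3.8 m, d̄ = (0.00+0.51)/2 = 0.255, v̄ = (0.00+0.70)/2 = 0.35 → q = 3.8×0.255×0.35 = 0.3392 m³/s
Panel 2-3: Δb = 6.2 m, d̄ = (0.51+0.57)/2 = 0.54, v̄ = (0.70+0.58)/2 = 0.64 → q = 6.2×0.54×0.64 = 2.143 m³/s
Panel 3-4: Δb = 15 m, d̄ = (0.57+0.00)/2 = 0.285, v̄ = (0.58+0.00)/2 = 0.29 → q = 15×0.285×0.29 = 1.240 m³/s
Q = Σ q = 3.722 m³/s

3.72 m³/s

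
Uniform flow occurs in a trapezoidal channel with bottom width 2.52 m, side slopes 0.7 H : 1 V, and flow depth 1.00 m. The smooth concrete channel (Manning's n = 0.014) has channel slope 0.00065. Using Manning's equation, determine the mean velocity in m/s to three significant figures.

1.37 m/s

A = (b + z·y)·y = (2.52 + 0.7×1.00)×1.00 = 3.220 m²
P = b + 2y√(1+z²) = 2.52 + 2×1.00×√(1+0.7²) = 4.961 m
R = A/P = 3.220/4.961 = 0.6490 m
Q = (1/n)·A·R^(2/3)·S^(1/2) = (1/0.014) × 3.220 × 0.6490^(2/3) × 0.00065^(1/2) = 4.396 m³/s
V = Q/A = 4.396/3.220 = 1.365 m/s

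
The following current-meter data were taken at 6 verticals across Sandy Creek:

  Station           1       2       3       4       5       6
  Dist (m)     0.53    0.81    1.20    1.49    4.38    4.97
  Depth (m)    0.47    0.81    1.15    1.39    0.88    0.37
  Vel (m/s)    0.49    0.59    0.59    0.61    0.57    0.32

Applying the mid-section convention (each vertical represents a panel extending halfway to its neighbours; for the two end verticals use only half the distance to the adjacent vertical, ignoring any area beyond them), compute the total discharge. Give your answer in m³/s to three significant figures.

w_1 = (0.81 − 0.53)/2 = 0.14 m; q_1 = 0.49 × 0.47 × 0.14 = 0.03224 m³/s
w_2 = (1.20 − 0.53)/2 = 0.335 m; q_2 = 0.59 × 0.81 × 0.335 = 0.1601 m³/s
w_3 = (1.49 − 0.81)/2 = 0.34 m; q_3 = 0.59 × 1.15 × 0.34 = 0.2307 m³/s
w_4 = (4.38 − 1.20)/2 = 1.59 m; q_4 = 0.61 × 1.39 × 1.59 = 1.348 m³/s
w_5 = (4.97 − 1.49)/2 = 1.74 m; q_5 = 0.57 × 0.88 × 1.74 = 0.8728 m³/s
w_6 = (4.97 − 4.38)/2 = 0.295 m; q_6 = 0.32 × 0.37 × 0.295 = 0.03493 m³/s
Q = Σ qᵢ = 2.679 m³/s

2.68 m³/s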